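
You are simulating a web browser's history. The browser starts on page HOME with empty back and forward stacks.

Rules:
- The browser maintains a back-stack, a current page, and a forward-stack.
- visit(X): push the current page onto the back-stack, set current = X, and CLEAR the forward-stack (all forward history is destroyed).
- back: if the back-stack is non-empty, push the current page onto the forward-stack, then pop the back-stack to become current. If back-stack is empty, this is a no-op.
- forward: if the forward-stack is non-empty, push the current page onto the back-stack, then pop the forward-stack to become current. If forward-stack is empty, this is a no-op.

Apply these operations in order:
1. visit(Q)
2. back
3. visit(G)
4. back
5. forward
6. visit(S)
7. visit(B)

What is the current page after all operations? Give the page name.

After 1 (visit(Q)): cur=Q back=1 fwd=0
After 2 (back): cur=HOME back=0 fwd=1
After 3 (visit(G)): cur=G back=1 fwd=0
After 4 (back): cur=HOME back=0 fwd=1
After 5 (forward): cur=G back=1 fwd=0
After 6 (visit(S)): cur=S back=2 fwd=0
After 7 (visit(B)): cur=B back=3 fwd=0

Answer: B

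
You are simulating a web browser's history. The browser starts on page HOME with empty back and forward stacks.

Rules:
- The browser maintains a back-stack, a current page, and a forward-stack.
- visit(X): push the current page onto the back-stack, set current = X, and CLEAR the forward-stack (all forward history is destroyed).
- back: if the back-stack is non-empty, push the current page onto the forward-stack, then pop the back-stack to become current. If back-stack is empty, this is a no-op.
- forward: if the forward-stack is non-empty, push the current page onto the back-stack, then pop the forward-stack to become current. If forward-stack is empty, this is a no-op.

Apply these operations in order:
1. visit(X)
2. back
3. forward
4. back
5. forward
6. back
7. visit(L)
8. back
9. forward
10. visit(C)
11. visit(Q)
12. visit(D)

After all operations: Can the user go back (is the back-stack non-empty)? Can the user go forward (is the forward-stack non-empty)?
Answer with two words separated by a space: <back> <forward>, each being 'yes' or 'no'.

After 1 (visit(X)): cur=X back=1 fwd=0
After 2 (back): cur=HOME back=0 fwd=1
After 3 (forward): cur=X back=1 fwd=0
After 4 (back): cur=HOME back=0 fwd=1
After 5 (forward): cur=X back=1 fwd=0
After 6 (back): cur=HOME back=0 fwd=1
After 7 (visit(L)): cur=L back=1 fwd=0
After 8 (back): cur=HOME back=0 fwd=1
After 9 (forward): cur=L back=1 fwd=0
After 10 (visit(C)): cur=C back=2 fwd=0
After 11 (visit(Q)): cur=Q back=3 fwd=0
After 12 (visit(D)): cur=D back=4 fwd=0

Answer: yes no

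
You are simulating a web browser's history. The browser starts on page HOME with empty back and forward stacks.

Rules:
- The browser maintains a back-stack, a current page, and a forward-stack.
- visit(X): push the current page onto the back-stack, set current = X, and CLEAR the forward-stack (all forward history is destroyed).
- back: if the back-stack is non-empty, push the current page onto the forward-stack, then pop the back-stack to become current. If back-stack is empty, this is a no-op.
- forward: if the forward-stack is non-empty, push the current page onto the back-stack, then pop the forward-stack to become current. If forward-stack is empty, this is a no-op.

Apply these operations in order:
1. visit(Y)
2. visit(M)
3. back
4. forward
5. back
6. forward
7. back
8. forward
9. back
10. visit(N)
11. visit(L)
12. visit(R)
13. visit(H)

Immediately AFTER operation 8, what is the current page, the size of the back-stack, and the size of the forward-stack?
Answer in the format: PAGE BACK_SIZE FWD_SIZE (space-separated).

After 1 (visit(Y)): cur=Y back=1 fwd=0
After 2 (visit(M)): cur=M back=2 fwd=0
After 3 (back): cur=Y back=1 fwd=1
After 4 (forward): cur=M back=2 fwd=0
After 5 (back): cur=Y back=1 fwd=1
After 6 (forward): cur=M back=2 fwd=0
After 7 (back): cur=Y back=1 fwd=1
After 8 (forward): cur=M back=2 fwd=0

M 2 0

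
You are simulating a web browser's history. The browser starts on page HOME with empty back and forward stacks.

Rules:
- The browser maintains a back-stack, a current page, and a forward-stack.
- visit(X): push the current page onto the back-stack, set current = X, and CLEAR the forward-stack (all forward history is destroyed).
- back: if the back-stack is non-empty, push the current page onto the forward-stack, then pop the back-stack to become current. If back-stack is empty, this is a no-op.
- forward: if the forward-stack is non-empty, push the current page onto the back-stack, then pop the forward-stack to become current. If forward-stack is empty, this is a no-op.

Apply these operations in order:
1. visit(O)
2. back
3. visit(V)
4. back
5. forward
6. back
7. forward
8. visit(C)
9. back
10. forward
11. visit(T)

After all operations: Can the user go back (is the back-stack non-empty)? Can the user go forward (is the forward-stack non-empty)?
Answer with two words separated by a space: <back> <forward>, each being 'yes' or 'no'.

Answer: yes no

Derivation:
After 1 (visit(O)): cur=O back=1 fwd=0
After 2 (back): cur=HOME back=0 fwd=1
After 3 (visit(V)): cur=V back=1 fwd=0
After 4 (back): cur=HOME back=0 fwd=1
After 5 (forward): cur=V back=1 fwd=0
After 6 (back): cur=HOME back=0 fwd=1
After 7 (forward): cur=V back=1 fwd=0
After 8 (visit(C)): cur=C back=2 fwd=0
After 9 (back): cur=V back=1 fwd=1
After 10 (forward): cur=C back=2 fwd=0
After 11 (visit(T)): cur=T back=3 fwd=0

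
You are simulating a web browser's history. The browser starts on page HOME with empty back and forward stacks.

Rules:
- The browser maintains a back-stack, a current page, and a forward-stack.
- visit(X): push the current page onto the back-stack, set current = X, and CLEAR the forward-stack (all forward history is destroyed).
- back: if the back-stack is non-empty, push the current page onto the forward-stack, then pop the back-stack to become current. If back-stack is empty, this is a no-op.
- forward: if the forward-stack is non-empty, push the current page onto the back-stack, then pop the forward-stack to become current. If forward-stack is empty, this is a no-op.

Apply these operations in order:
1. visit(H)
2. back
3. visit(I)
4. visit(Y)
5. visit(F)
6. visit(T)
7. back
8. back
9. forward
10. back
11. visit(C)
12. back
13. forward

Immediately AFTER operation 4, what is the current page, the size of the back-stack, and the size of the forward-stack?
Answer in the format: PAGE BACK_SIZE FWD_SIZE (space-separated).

After 1 (visit(H)): cur=H back=1 fwd=0
After 2 (back): cur=HOME back=0 fwd=1
After 3 (visit(I)): cur=I back=1 fwd=0
After 4 (visit(Y)): cur=Y back=2 fwd=0

Y 2 0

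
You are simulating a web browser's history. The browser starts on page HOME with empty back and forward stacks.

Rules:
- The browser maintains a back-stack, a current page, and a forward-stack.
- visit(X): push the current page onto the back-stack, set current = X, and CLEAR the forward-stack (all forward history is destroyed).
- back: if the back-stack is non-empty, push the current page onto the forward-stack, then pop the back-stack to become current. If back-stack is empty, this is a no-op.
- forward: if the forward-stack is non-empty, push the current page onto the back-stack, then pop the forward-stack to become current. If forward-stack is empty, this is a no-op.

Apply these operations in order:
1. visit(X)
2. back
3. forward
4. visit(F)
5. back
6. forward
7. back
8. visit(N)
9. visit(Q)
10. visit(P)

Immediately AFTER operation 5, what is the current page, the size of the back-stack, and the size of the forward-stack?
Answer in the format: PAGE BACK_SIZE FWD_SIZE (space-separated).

After 1 (visit(X)): cur=X back=1 fwd=0
After 2 (back): cur=HOME back=0 fwd=1
After 3 (forward): cur=X back=1 fwd=0
After 4 (visit(F)): cur=F back=2 fwd=0
After 5 (back): cur=X back=1 fwd=1

X 1 1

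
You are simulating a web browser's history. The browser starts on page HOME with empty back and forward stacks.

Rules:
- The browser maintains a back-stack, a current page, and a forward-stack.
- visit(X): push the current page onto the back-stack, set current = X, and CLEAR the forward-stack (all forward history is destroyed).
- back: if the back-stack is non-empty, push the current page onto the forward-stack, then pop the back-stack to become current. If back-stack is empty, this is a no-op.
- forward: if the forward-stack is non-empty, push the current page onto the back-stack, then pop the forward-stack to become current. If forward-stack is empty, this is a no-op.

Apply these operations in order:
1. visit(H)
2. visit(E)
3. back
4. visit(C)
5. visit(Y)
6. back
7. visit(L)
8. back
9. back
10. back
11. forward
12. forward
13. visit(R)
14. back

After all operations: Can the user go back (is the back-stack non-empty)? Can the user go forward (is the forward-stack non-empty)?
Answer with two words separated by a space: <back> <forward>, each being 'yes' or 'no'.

Answer: yes yes

Derivation:
After 1 (visit(H)): cur=H back=1 fwd=0
After 2 (visit(E)): cur=E back=2 fwd=0
After 3 (back): cur=H back=1 fwd=1
After 4 (visit(C)): cur=C back=2 fwd=0
After 5 (visit(Y)): cur=Y back=3 fwd=0
After 6 (back): cur=C back=2 fwd=1
After 7 (visit(L)): cur=L back=3 fwd=0
After 8 (back): cur=C back=2 fwd=1
After 9 (back): cur=H back=1 fwd=2
After 10 (back): cur=HOME back=0 fwd=3
After 11 (forward): cur=H back=1 fwd=2
After 12 (forward): cur=C back=2 fwd=1
After 13 (visit(R)): cur=R back=3 fwd=0
After 14 (back): cur=C back=2 fwd=1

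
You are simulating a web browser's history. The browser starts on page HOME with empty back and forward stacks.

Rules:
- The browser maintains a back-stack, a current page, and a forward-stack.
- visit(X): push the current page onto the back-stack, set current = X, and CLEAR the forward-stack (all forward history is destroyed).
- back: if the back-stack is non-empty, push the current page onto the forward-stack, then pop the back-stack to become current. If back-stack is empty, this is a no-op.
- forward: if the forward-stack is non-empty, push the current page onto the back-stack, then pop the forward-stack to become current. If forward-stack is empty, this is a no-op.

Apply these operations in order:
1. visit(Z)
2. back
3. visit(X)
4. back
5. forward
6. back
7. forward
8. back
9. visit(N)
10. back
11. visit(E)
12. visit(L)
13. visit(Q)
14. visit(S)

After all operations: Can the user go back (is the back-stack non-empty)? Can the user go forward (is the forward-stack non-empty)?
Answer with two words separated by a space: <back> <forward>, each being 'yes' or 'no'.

After 1 (visit(Z)): cur=Z back=1 fwd=0
After 2 (back): cur=HOME back=0 fwd=1
After 3 (visit(X)): cur=X back=1 fwd=0
After 4 (back): cur=HOME back=0 fwd=1
After 5 (forward): cur=X back=1 fwd=0
After 6 (back): cur=HOME back=0 fwd=1
After 7 (forward): cur=X back=1 fwd=0
After 8 (back): cur=HOME back=0 fwd=1
After 9 (visit(N)): cur=N back=1 fwd=0
After 10 (back): cur=HOME back=0 fwd=1
After 11 (visit(E)): cur=E back=1 fwd=0
After 12 (visit(L)): cur=L back=2 fwd=0
After 13 (visit(Q)): cur=Q back=3 fwd=0
After 14 (visit(S)): cur=S back=4 fwd=0

Answer: yes no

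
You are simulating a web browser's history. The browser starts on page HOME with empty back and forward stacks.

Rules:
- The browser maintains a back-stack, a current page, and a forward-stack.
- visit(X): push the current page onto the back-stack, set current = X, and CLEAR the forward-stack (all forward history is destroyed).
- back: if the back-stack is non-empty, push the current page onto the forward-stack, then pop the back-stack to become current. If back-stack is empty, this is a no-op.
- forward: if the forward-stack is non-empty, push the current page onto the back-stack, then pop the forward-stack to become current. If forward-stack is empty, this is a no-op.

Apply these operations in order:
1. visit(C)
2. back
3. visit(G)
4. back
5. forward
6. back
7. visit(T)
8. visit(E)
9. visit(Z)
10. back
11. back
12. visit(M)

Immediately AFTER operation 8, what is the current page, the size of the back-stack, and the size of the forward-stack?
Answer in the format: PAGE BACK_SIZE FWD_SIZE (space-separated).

After 1 (visit(C)): cur=C back=1 fwd=0
After 2 (back): cur=HOME back=0 fwd=1
After 3 (visit(G)): cur=G back=1 fwd=0
After 4 (back): cur=HOME back=0 fwd=1
After 5 (forward): cur=G back=1 fwd=0
After 6 (back): cur=HOME back=0 fwd=1
After 7 (visit(T)): cur=T back=1 fwd=0
After 8 (visit(E)): cur=E back=2 fwd=0

E 2 0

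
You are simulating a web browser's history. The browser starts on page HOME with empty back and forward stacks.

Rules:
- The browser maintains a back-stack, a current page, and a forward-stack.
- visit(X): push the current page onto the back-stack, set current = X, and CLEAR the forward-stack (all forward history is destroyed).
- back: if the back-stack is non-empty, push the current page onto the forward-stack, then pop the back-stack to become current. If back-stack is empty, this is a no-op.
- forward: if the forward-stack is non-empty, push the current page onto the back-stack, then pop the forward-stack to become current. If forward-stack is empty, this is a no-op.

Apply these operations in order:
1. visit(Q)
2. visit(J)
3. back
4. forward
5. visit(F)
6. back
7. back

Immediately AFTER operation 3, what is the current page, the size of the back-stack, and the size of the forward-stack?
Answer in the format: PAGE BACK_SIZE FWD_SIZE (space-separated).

After 1 (visit(Q)): cur=Q back=1 fwd=0
After 2 (visit(J)): cur=J back=2 fwd=0
After 3 (back): cur=Q back=1 fwd=1

Q 1 1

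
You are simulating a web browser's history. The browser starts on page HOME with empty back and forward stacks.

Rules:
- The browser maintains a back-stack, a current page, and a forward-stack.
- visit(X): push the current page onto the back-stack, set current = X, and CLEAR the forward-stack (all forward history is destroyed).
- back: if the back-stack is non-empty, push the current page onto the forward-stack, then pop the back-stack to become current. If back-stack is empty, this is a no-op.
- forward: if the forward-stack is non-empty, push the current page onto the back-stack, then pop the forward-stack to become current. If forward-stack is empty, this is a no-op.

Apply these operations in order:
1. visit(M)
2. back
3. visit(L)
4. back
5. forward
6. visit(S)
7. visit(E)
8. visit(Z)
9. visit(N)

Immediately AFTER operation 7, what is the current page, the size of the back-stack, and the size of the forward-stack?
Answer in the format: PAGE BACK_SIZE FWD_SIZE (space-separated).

After 1 (visit(M)): cur=M back=1 fwd=0
After 2 (back): cur=HOME back=0 fwd=1
After 3 (visit(L)): cur=L back=1 fwd=0
After 4 (back): cur=HOME back=0 fwd=1
After 5 (forward): cur=L back=1 fwd=0
After 6 (visit(S)): cur=S back=2 fwd=0
After 7 (visit(E)): cur=E back=3 fwd=0

E 3 0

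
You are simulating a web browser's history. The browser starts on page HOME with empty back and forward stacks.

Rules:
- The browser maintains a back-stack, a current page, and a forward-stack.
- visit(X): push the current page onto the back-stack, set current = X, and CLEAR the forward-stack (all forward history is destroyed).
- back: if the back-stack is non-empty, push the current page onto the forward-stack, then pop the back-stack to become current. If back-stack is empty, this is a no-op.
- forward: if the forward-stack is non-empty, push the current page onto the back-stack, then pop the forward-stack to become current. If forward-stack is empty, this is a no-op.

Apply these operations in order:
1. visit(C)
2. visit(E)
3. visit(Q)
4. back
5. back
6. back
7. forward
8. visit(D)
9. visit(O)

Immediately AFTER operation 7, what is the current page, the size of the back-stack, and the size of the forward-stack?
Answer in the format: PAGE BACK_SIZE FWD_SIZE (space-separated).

After 1 (visit(C)): cur=C back=1 fwd=0
After 2 (visit(E)): cur=E back=2 fwd=0
After 3 (visit(Q)): cur=Q back=3 fwd=0
After 4 (back): cur=E back=2 fwd=1
After 5 (back): cur=C back=1 fwd=2
After 6 (back): cur=HOME back=0 fwd=3
After 7 (forward): cur=C back=1 fwd=2

C 1 2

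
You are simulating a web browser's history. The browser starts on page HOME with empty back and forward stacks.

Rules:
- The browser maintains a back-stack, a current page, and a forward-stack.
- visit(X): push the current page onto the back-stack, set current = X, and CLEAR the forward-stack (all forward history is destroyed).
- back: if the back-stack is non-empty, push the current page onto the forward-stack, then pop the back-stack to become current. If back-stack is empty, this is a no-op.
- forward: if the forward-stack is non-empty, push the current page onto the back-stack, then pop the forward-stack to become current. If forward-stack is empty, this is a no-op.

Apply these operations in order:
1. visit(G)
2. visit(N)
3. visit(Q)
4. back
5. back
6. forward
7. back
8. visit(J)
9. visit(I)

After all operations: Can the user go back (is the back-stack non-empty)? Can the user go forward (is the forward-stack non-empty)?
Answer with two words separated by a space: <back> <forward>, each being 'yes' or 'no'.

After 1 (visit(G)): cur=G back=1 fwd=0
After 2 (visit(N)): cur=N back=2 fwd=0
After 3 (visit(Q)): cur=Q back=3 fwd=0
After 4 (back): cur=N back=2 fwd=1
After 5 (back): cur=G back=1 fwd=2
After 6 (forward): cur=N back=2 fwd=1
After 7 (back): cur=G back=1 fwd=2
After 8 (visit(J)): cur=J back=2 fwd=0
After 9 (visit(I)): cur=I back=3 fwd=0

Answer: yes no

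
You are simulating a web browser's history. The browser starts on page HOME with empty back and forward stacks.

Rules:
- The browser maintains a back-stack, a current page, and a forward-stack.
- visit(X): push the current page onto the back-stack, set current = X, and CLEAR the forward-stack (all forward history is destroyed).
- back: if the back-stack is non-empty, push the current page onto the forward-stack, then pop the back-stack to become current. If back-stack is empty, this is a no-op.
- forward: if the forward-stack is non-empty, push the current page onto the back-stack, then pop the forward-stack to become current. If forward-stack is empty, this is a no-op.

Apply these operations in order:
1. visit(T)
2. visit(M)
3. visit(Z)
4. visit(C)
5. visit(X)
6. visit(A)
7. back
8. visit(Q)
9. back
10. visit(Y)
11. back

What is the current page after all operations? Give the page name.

Answer: X

Derivation:
After 1 (visit(T)): cur=T back=1 fwd=0
After 2 (visit(M)): cur=M back=2 fwd=0
After 3 (visit(Z)): cur=Z back=3 fwd=0
After 4 (visit(C)): cur=C back=4 fwd=0
After 5 (visit(X)): cur=X back=5 fwd=0
After 6 (visit(A)): cur=A back=6 fwd=0
After 7 (back): cur=X back=5 fwd=1
After 8 (visit(Q)): cur=Q back=6 fwd=0
After 9 (back): cur=X back=5 fwd=1
After 10 (visit(Y)): cur=Y back=6 fwd=0
After 11 (back): cur=X back=5 fwd=1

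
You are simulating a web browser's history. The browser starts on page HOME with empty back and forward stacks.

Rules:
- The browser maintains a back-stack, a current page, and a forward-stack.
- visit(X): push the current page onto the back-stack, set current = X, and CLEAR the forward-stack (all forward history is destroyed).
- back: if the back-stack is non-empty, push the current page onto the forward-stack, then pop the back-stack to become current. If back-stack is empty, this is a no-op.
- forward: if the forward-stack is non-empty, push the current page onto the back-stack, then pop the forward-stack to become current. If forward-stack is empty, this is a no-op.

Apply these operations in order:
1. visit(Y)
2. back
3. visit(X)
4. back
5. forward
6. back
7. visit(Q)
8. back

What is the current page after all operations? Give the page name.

After 1 (visit(Y)): cur=Y back=1 fwd=0
After 2 (back): cur=HOME back=0 fwd=1
After 3 (visit(X)): cur=X back=1 fwd=0
After 4 (back): cur=HOME back=0 fwd=1
After 5 (forward): cur=X back=1 fwd=0
After 6 (back): cur=HOME back=0 fwd=1
After 7 (visit(Q)): cur=Q back=1 fwd=0
After 8 (back): cur=HOME back=0 fwd=1

Answer: HOME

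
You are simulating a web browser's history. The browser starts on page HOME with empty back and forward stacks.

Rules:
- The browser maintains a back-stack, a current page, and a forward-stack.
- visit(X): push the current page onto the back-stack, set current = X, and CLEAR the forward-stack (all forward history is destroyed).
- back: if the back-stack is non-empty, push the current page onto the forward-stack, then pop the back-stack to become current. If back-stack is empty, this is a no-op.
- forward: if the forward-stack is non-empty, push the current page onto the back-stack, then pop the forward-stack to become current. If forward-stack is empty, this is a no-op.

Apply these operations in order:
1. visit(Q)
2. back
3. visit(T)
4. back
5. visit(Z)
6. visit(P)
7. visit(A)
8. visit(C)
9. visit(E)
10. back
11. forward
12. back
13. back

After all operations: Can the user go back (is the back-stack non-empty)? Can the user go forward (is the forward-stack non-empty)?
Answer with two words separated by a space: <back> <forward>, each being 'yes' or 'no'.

After 1 (visit(Q)): cur=Q back=1 fwd=0
After 2 (back): cur=HOME back=0 fwd=1
After 3 (visit(T)): cur=T back=1 fwd=0
After 4 (back): cur=HOME back=0 fwd=1
After 5 (visit(Z)): cur=Z back=1 fwd=0
After 6 (visit(P)): cur=P back=2 fwd=0
After 7 (visit(A)): cur=A back=3 fwd=0
After 8 (visit(C)): cur=C back=4 fwd=0
After 9 (visit(E)): cur=E back=5 fwd=0
After 10 (back): cur=C back=4 fwd=1
After 11 (forward): cur=E back=5 fwd=0
After 12 (back): cur=C back=4 fwd=1
After 13 (back): cur=A back=3 fwd=2

Answer: yes yes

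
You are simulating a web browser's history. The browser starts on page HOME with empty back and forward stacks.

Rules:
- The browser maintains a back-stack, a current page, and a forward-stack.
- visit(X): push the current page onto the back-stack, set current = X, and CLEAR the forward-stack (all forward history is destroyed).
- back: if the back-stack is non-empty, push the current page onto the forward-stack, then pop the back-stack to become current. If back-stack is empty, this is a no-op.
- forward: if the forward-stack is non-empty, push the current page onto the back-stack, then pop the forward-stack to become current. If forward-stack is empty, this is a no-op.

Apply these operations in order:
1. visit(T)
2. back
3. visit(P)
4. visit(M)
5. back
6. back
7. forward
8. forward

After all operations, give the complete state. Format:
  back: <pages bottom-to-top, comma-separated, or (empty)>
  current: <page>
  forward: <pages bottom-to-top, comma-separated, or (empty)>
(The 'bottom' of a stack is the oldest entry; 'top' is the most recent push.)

After 1 (visit(T)): cur=T back=1 fwd=0
After 2 (back): cur=HOME back=0 fwd=1
After 3 (visit(P)): cur=P back=1 fwd=0
After 4 (visit(M)): cur=M back=2 fwd=0
After 5 (back): cur=P back=1 fwd=1
After 6 (back): cur=HOME back=0 fwd=2
After 7 (forward): cur=P back=1 fwd=1
After 8 (forward): cur=M back=2 fwd=0

Answer: back: HOME,P
current: M
forward: (empty)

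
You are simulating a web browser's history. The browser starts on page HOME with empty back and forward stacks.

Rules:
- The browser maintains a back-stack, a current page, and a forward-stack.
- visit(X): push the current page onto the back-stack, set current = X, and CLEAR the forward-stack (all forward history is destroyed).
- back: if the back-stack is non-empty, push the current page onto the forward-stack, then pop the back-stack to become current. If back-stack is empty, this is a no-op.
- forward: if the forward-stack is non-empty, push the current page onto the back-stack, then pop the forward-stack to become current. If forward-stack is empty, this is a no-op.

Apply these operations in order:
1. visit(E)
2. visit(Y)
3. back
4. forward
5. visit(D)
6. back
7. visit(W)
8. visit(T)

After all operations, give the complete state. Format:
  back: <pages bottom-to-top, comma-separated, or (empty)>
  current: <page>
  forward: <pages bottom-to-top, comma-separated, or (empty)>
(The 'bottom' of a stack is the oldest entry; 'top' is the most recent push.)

Answer: back: HOME,E,Y,W
current: T
forward: (empty)

Derivation:
After 1 (visit(E)): cur=E back=1 fwd=0
After 2 (visit(Y)): cur=Y back=2 fwd=0
After 3 (back): cur=E back=1 fwd=1
After 4 (forward): cur=Y back=2 fwd=0
After 5 (visit(D)): cur=D back=3 fwd=0
After 6 (back): cur=Y back=2 fwd=1
After 7 (visit(W)): cur=W back=3 fwd=0
After 8 (visit(T)): cur=T back=4 fwd=0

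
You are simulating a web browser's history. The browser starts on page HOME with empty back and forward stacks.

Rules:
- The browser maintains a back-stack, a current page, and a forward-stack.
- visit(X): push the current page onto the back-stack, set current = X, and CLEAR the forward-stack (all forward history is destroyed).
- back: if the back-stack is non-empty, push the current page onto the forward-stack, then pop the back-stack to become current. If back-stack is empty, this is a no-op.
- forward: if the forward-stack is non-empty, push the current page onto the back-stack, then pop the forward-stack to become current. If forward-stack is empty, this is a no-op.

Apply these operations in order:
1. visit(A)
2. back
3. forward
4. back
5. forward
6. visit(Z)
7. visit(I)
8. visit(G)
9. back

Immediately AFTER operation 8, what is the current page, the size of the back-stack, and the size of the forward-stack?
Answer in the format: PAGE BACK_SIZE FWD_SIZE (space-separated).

After 1 (visit(A)): cur=A back=1 fwd=0
After 2 (back): cur=HOME back=0 fwd=1
After 3 (forward): cur=A back=1 fwd=0
After 4 (back): cur=HOME back=0 fwd=1
After 5 (forward): cur=A back=1 fwd=0
After 6 (visit(Z)): cur=Z back=2 fwd=0
After 7 (visit(I)): cur=I back=3 fwd=0
After 8 (visit(G)): cur=G back=4 fwd=0

G 4 0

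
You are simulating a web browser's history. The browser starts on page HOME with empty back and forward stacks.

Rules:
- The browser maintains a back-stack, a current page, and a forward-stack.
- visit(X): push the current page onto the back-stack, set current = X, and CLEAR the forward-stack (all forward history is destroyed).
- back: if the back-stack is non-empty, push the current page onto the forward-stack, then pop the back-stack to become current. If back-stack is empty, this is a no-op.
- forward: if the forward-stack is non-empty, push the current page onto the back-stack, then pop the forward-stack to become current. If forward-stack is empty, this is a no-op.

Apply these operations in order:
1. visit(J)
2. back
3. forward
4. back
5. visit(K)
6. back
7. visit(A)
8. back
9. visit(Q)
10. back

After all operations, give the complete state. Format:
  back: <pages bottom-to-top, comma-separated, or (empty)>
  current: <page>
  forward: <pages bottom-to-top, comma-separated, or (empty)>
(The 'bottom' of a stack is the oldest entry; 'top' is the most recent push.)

After 1 (visit(J)): cur=J back=1 fwd=0
After 2 (back): cur=HOME back=0 fwd=1
After 3 (forward): cur=J back=1 fwd=0
After 4 (back): cur=HOME back=0 fwd=1
After 5 (visit(K)): cur=K back=1 fwd=0
After 6 (back): cur=HOME back=0 fwd=1
After 7 (visit(A)): cur=A back=1 fwd=0
After 8 (back): cur=HOME back=0 fwd=1
After 9 (visit(Q)): cur=Q back=1 fwd=0
After 10 (back): cur=HOME back=0 fwd=1

Answer: back: (empty)
current: HOME
forward: Q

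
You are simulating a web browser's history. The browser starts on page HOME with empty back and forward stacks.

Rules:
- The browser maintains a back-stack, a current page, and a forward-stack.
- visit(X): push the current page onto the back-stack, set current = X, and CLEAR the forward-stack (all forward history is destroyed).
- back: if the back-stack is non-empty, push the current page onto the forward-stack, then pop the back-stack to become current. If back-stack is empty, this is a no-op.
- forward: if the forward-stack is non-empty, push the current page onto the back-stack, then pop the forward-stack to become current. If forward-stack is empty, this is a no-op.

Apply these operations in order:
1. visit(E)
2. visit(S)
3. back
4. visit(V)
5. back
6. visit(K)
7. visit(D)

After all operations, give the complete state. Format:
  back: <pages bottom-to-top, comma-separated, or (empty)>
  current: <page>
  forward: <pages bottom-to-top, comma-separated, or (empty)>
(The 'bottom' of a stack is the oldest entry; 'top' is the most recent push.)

Answer: back: HOME,E,K
current: D
forward: (empty)

Derivation:
After 1 (visit(E)): cur=E back=1 fwd=0
After 2 (visit(S)): cur=S back=2 fwd=0
After 3 (back): cur=E back=1 fwd=1
After 4 (visit(V)): cur=V back=2 fwd=0
After 5 (back): cur=E back=1 fwd=1
After 6 (visit(K)): cur=K back=2 fwd=0
After 7 (visit(D)): cur=D back=3 fwd=0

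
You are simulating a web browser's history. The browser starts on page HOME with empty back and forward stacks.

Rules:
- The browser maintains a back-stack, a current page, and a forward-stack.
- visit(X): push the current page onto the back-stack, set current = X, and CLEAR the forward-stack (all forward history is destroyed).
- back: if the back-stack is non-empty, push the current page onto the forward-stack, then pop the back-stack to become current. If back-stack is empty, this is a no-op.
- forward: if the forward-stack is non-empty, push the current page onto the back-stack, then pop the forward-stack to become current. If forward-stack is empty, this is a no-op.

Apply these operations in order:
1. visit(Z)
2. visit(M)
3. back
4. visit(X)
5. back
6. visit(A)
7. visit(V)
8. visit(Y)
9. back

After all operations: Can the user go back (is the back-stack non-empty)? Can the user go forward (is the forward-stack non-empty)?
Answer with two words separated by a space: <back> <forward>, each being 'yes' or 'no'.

After 1 (visit(Z)): cur=Z back=1 fwd=0
After 2 (visit(M)): cur=M back=2 fwd=0
After 3 (back): cur=Z back=1 fwd=1
After 4 (visit(X)): cur=X back=2 fwd=0
After 5 (back): cur=Z back=1 fwd=1
After 6 (visit(A)): cur=A back=2 fwd=0
After 7 (visit(V)): cur=V back=3 fwd=0
After 8 (visit(Y)): cur=Y back=4 fwd=0
After 9 (back): cur=V back=3 fwd=1

Answer: yes yes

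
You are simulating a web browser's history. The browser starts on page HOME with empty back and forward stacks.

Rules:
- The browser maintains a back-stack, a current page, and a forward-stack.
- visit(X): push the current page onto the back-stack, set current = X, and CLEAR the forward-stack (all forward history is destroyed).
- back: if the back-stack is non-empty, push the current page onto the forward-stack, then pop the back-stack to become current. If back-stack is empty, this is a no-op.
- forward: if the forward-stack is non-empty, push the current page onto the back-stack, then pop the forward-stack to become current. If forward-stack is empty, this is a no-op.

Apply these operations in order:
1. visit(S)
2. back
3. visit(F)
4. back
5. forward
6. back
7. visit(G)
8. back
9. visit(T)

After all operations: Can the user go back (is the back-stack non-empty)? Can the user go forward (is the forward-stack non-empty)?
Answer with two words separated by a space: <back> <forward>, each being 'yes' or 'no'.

After 1 (visit(S)): cur=S back=1 fwd=0
After 2 (back): cur=HOME back=0 fwd=1
After 3 (visit(F)): cur=F back=1 fwd=0
After 4 (back): cur=HOME back=0 fwd=1
After 5 (forward): cur=F back=1 fwd=0
After 6 (back): cur=HOME back=0 fwd=1
After 7 (visit(G)): cur=G back=1 fwd=0
After 8 (back): cur=HOME back=0 fwd=1
After 9 (visit(T)): cur=T back=1 fwd=0

Answer: yes no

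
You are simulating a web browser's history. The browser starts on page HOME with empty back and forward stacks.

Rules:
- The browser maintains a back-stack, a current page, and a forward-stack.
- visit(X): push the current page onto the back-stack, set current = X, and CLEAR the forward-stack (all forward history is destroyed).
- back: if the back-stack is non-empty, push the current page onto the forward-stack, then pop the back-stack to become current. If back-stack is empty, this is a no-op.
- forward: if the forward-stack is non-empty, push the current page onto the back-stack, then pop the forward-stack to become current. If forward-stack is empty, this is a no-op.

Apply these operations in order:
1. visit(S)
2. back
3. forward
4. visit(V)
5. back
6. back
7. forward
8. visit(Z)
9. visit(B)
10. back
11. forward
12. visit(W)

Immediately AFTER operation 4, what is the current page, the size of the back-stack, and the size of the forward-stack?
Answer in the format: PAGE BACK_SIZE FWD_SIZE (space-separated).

After 1 (visit(S)): cur=S back=1 fwd=0
After 2 (back): cur=HOME back=0 fwd=1
After 3 (forward): cur=S back=1 fwd=0
After 4 (visit(V)): cur=V back=2 fwd=0

V 2 0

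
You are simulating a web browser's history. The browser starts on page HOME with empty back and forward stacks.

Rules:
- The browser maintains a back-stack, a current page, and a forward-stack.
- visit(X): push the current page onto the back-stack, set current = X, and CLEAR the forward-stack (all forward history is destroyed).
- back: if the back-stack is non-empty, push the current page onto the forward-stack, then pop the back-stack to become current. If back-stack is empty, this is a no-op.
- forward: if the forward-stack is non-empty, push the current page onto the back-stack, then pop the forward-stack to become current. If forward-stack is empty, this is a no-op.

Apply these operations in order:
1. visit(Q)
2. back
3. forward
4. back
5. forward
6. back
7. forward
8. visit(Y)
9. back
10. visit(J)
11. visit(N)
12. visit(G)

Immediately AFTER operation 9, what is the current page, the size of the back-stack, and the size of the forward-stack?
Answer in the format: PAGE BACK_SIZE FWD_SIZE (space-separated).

After 1 (visit(Q)): cur=Q back=1 fwd=0
After 2 (back): cur=HOME back=0 fwd=1
After 3 (forward): cur=Q back=1 fwd=0
After 4 (back): cur=HOME back=0 fwd=1
After 5 (forward): cur=Q back=1 fwd=0
After 6 (back): cur=HOME back=0 fwd=1
After 7 (forward): cur=Q back=1 fwd=0
After 8 (visit(Y)): cur=Y back=2 fwd=0
After 9 (back): cur=Q back=1 fwd=1

Q 1 1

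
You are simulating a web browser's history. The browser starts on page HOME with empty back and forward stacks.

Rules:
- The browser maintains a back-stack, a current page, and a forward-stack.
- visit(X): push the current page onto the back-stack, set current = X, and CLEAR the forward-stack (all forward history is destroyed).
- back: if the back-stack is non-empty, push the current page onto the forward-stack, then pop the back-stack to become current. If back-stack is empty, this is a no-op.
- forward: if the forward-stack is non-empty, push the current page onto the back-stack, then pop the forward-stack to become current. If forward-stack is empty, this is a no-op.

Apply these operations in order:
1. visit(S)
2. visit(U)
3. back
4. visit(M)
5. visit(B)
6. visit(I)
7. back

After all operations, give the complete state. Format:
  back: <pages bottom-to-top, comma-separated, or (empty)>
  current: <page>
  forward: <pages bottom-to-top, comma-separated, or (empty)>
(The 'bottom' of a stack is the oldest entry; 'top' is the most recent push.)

After 1 (visit(S)): cur=S back=1 fwd=0
After 2 (visit(U)): cur=U back=2 fwd=0
After 3 (back): cur=S back=1 fwd=1
After 4 (visit(M)): cur=M back=2 fwd=0
After 5 (visit(B)): cur=B back=3 fwd=0
After 6 (visit(I)): cur=I back=4 fwd=0
After 7 (back): cur=B back=3 fwd=1

Answer: back: HOME,S,M
current: B
forward: I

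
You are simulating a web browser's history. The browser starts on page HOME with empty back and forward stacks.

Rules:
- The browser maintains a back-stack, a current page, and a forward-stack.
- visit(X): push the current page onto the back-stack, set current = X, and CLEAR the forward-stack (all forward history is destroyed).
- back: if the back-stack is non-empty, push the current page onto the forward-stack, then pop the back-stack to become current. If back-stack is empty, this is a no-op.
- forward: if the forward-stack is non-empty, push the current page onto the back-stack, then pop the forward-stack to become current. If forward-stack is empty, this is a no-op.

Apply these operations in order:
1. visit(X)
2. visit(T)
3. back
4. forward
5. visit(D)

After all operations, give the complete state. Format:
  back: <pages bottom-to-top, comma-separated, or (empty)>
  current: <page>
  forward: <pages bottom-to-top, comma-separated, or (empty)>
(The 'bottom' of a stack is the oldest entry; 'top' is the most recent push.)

After 1 (visit(X)): cur=X back=1 fwd=0
After 2 (visit(T)): cur=T back=2 fwd=0
After 3 (back): cur=X back=1 fwd=1
After 4 (forward): cur=T back=2 fwd=0
After 5 (visit(D)): cur=D back=3 fwd=0

Answer: back: HOME,X,T
current: D
forward: (empty)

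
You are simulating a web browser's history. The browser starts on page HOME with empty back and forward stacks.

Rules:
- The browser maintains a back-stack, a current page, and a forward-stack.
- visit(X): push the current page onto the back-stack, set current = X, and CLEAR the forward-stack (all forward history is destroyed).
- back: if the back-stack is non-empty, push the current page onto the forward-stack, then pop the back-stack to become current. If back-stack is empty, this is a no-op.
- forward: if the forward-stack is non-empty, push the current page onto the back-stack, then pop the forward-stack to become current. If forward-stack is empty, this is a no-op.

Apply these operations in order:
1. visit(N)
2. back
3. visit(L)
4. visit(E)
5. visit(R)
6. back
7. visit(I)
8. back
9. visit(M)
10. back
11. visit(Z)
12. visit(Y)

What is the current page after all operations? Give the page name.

Answer: Y

Derivation:
After 1 (visit(N)): cur=N back=1 fwd=0
After 2 (back): cur=HOME back=0 fwd=1
After 3 (visit(L)): cur=L back=1 fwd=0
After 4 (visit(E)): cur=E back=2 fwd=0
After 5 (visit(R)): cur=R back=3 fwd=0
After 6 (back): cur=E back=2 fwd=1
After 7 (visit(I)): cur=I back=3 fwd=0
After 8 (back): cur=E back=2 fwd=1
After 9 (visit(M)): cur=M back=3 fwd=0
After 10 (back): cur=E back=2 fwd=1
After 11 (visit(Z)): cur=Z back=3 fwd=0
After 12 (visit(Y)): cur=Y back=4 fwd=0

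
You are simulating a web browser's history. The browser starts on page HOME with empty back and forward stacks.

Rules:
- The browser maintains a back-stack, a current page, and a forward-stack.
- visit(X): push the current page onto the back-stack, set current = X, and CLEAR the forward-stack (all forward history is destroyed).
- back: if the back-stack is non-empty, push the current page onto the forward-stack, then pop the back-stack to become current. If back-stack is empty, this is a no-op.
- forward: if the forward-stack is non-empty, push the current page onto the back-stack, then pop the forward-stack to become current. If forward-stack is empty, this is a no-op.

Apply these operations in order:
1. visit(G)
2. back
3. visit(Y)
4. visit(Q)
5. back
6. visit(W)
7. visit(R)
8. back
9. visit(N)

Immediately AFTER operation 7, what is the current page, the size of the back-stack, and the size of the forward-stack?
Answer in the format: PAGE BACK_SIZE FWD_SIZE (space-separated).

After 1 (visit(G)): cur=G back=1 fwd=0
After 2 (back): cur=HOME back=0 fwd=1
After 3 (visit(Y)): cur=Y back=1 fwd=0
After 4 (visit(Q)): cur=Q back=2 fwd=0
After 5 (back): cur=Y back=1 fwd=1
After 6 (visit(W)): cur=W back=2 fwd=0
After 7 (visit(R)): cur=R back=3 fwd=0

R 3 0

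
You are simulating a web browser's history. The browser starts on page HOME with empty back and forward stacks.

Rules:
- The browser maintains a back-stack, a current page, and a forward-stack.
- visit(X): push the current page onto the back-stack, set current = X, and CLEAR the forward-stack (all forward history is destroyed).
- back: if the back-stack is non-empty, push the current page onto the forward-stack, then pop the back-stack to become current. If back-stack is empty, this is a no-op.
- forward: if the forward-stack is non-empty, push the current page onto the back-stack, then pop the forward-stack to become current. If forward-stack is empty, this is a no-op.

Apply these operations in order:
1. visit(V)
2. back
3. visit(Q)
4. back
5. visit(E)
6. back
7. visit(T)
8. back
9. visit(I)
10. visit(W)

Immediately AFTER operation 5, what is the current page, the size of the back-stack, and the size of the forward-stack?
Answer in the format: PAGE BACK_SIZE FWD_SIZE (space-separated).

After 1 (visit(V)): cur=V back=1 fwd=0
After 2 (back): cur=HOME back=0 fwd=1
After 3 (visit(Q)): cur=Q back=1 fwd=0
After 4 (back): cur=HOME back=0 fwd=1
After 5 (visit(E)): cur=E back=1 fwd=0

E 1 0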